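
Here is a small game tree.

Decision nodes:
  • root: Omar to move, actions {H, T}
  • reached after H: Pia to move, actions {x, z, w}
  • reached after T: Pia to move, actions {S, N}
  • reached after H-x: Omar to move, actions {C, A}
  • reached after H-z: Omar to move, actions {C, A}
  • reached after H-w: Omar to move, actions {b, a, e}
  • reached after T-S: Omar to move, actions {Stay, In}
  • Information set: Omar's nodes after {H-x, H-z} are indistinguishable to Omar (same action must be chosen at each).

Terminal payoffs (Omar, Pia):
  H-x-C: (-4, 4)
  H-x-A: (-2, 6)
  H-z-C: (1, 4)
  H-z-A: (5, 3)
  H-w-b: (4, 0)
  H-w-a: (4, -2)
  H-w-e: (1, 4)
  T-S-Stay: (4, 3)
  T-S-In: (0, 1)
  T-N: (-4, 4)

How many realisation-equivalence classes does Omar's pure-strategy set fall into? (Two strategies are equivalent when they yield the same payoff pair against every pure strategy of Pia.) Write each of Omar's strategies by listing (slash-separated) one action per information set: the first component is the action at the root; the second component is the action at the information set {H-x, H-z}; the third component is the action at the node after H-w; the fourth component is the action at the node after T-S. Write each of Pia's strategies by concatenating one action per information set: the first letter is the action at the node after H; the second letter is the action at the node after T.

8

Omar has 24 pure strategies: H/C/b/Stay, H/C/b/In, H/C/a/Stay, H/C/a/In, H/C/e/Stay, H/C/e/In, H/A/b/Stay, H/A/b/In, H/A/a/Stay, H/A/a/In, H/A/e/Stay, H/A/e/In, T/C/b/Stay, T/C/b/In, T/C/a/Stay, T/C/a/In, T/C/e/Stay, T/C/e/In, T/A/b/Stay, T/A/b/In, T/A/a/Stay, T/A/a/In, T/A/e/Stay, T/A/e/In. Columns: xS, xN, zS, zN, wS, wN.
{H/C/b/Stay, H/C/b/In} → row (-4,4) (-4,4) (1,4) (1,4) (4,0) (4,0)
{H/C/a/Stay, H/C/a/In} → row (-4,4) (-4,4) (1,4) (1,4) (4,-2) (4,-2)
{H/C/e/Stay, H/C/e/In} → row (-4,4) (-4,4) (1,4) (1,4) (1,4) (1,4)
{H/A/b/Stay, H/A/b/In} → row (-2,6) (-2,6) (5,3) (5,3) (4,0) (4,0)
{H/A/a/Stay, H/A/a/In} → row (-2,6) (-2,6) (5,3) (5,3) (4,-2) (4,-2)
{H/A/e/Stay, H/A/e/In} → row (-2,6) (-2,6) (5,3) (5,3) (1,4) (1,4)
{T/C/b/Stay, T/C/a/Stay, T/C/e/Stay, T/A/b/Stay, T/A/a/Stay, T/A/e/Stay} → row (4,3) (-4,4) (4,3) (-4,4) (4,3) (-4,4)
{T/C/b/In, T/C/a/In, T/C/e/In, T/A/b/In, T/A/a/In, T/A/e/In} → row (0,1) (-4,4) (0,1) (-4,4) (0,1) (-4,4)
That's 8 distinct rows out of 24 strategies.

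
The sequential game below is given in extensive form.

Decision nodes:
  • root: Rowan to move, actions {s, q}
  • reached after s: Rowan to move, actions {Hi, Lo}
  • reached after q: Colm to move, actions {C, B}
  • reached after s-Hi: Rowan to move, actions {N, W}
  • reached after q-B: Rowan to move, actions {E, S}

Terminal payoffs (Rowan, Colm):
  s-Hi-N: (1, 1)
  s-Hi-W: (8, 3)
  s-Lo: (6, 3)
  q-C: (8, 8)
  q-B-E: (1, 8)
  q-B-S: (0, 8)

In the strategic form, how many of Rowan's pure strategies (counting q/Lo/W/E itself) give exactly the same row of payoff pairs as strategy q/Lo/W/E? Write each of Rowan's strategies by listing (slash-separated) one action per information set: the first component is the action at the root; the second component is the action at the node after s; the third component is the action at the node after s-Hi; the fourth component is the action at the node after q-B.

4

Row for q/Lo/W/E (columns C, B): (8,8) (1,8).
Under q/Lo/W/E, Rowan's choice at the node after s and at the node after s-Hi can never be reached regardless of what Colm does, so varying those choices leaves every outcome unchanged.
Holding the reachable choices fixed and varying the unreachable ones freely already gives 2 × 2 = 4 equivalent strategies.
No other strategy reproduces this row, so those 4 are the full class: q/Hi/N/E, q/Hi/W/E, q/Lo/N/E, q/Lo/W/E.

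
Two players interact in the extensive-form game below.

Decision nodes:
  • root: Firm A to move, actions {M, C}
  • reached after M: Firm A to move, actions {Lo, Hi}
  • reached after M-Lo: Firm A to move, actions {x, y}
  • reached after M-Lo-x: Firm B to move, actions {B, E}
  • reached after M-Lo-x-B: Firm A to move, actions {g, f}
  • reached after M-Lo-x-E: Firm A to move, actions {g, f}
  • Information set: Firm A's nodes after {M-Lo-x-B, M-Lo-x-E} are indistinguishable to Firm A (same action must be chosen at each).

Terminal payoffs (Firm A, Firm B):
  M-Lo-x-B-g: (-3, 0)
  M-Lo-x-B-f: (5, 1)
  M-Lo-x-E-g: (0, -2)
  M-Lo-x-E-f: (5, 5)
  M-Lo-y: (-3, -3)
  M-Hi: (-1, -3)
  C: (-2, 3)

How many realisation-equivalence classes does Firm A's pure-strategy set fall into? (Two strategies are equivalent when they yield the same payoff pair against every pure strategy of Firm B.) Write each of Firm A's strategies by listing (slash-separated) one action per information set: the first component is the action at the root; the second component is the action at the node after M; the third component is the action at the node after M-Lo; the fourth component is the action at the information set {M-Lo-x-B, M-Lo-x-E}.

Firm A has 16 pure strategies: M/Lo/x/g, M/Lo/x/f, M/Lo/y/g, M/Lo/y/f, M/Hi/x/g, M/Hi/x/f, M/Hi/y/g, M/Hi/y/f, C/Lo/x/g, C/Lo/x/f, C/Lo/y/g, C/Lo/y/f, C/Hi/x/g, C/Hi/x/f, C/Hi/y/g, C/Hi/y/f. Columns: B, E.
{M/Lo/x/g} → row (-3,0) (0,-2)
{M/Lo/x/f} → row (5,1) (5,5)
{M/Lo/y/g, M/Lo/y/f} → row (-3,-3) (-3,-3)
{M/Hi/x/g, M/Hi/x/f, M/Hi/y/g, M/Hi/y/f} → row (-1,-3) (-1,-3)
{C/Lo/x/g, C/Lo/x/f, C/Lo/y/g, C/Lo/y/f, C/Hi/x/g, C/Hi/x/f, C/Hi/y/g, C/Hi/y/f} → row (-2,3) (-2,3)
That's 5 distinct rows out of 16 strategies.

5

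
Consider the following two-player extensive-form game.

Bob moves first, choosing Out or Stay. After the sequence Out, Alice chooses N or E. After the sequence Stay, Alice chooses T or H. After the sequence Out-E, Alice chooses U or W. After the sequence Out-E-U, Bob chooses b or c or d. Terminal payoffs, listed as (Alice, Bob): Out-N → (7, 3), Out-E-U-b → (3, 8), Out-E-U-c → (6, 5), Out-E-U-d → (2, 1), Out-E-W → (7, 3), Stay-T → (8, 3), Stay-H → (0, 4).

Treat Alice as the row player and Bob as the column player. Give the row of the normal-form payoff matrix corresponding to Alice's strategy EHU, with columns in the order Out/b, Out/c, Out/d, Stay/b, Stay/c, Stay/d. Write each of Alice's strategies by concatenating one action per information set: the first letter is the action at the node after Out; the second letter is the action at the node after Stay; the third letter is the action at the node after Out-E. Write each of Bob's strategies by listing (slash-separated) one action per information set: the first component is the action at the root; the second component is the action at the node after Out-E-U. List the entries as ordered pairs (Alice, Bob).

vs Out/b: Bob plays Out → Alice plays E at [Out] → Alice plays U at [Out-E] → Bob plays b at [Out-E-U] → (3, 8)
vs Out/c: Bob plays Out → Alice plays E at [Out] → Alice plays U at [Out-E] → Bob plays c at [Out-E-U] → (6, 5)
vs Out/d: Bob plays Out → Alice plays E at [Out] → Alice plays U at [Out-E] → Bob plays d at [Out-E-U] → (2, 1)
vs Stay/b: Bob plays Stay → Alice plays H at [Stay] → (0, 4)
vs Stay/c: Bob plays Stay → Alice plays H at [Stay] → (0, 4)
vs Stay/d: Bob plays Stay → Alice plays H at [Stay] → (0, 4)

(3,8) (6,5) (2,1) (0,4) (0,4) (0,4)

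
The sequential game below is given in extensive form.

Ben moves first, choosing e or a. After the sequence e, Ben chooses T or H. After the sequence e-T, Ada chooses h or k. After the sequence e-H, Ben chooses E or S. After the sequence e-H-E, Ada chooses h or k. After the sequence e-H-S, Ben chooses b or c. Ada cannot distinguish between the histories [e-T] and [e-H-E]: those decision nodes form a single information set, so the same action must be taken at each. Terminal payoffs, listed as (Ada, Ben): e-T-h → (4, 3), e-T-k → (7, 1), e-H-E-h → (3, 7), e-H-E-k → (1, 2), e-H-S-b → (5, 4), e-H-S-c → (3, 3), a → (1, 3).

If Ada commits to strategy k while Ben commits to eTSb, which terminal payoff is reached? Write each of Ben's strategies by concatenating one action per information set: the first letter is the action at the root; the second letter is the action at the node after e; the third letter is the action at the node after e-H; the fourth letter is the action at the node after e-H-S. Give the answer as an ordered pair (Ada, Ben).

Trace the play path from the root:
  Ben plays e
  Ben plays T at [e]
  Ada plays k at [e-T]
→ terminal payoff (7, 1).
(Ben's choice at the node after e-H is never reached on this path, so it doesn't affect the outcome.)

(7, 1)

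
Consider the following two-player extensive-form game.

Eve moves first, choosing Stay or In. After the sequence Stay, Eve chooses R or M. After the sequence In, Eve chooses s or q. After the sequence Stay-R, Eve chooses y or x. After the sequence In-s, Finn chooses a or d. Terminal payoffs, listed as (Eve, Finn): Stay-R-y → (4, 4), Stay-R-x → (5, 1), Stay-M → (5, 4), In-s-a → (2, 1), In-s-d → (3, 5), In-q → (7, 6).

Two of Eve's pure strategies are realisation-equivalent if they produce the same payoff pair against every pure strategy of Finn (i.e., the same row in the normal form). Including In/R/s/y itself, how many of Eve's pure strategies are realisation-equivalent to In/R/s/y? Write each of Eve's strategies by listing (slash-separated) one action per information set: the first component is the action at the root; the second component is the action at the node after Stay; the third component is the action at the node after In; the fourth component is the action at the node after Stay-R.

4

Row for In/R/s/y (columns a, d): (2,1) (3,5).
Under In/R/s/y, Eve's choice at the node after Stay and at the node after Stay-R can never be reached regardless of what Finn does, so varying those choices leaves every outcome unchanged.
Holding the reachable choices fixed and varying the unreachable ones freely already gives 2 × 2 = 4 equivalent strategies.
No other strategy reproduces this row, so those 4 are the full class: In/R/s/y, In/R/s/x, In/M/s/y, In/M/s/x.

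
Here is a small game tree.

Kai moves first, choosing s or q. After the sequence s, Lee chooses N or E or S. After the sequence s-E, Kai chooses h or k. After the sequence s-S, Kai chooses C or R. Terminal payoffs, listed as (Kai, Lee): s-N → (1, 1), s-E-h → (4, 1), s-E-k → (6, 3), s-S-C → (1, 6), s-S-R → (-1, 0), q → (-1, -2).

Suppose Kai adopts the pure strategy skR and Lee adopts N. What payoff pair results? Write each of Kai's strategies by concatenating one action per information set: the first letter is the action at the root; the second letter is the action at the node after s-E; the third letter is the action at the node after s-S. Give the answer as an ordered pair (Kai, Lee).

(1, 1)

Trace the play path from the root:
  Kai plays s
  Lee plays N at [s]
→ terminal payoff (1, 1).
(Kai's choice at the node after s-E is never reached on this path, so it doesn't affect the outcome.)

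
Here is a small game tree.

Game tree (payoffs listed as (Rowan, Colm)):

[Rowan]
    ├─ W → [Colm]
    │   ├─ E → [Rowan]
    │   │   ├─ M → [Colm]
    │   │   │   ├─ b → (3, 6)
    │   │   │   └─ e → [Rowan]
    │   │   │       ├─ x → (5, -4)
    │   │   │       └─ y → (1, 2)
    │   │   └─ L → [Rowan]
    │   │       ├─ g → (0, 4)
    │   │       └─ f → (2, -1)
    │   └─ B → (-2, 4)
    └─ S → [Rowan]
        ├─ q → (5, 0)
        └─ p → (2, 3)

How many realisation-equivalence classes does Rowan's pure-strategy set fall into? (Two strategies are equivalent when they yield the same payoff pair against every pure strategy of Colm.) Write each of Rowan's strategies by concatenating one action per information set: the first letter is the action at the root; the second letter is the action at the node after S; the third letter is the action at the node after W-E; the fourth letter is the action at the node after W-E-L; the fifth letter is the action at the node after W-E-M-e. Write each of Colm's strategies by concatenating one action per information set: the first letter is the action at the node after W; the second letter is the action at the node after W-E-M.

6

Rowan has 32 pure strategies: WqMgx, WqMgy, WqMfx, WqMfy, WqLgx, WqLgy, WqLfx, WqLfy, WpMgx, WpMgy, WpMfx, WpMfy, WpLgx, WpLgy, WpLfx, WpLfy, SqMgx, SqMgy, SqMfx, SqMfy, SqLgx, SqLgy, SqLfx, SqLfy, SpMgx, SpMgy, SpMfx, SpMfy, SpLgx, SpLgy, SpLfx, SpLfy. Columns: Eb, Ee, Bb, Be.
{WqMgx, WqMfx, WpMgx, WpMfx} → row (3,6) (5,-4) (-2,4) (-2,4)
{WqMgy, WqMfy, WpMgy, WpMfy} → row (3,6) (1,2) (-2,4) (-2,4)
{WqLgx, WqLgy, WpLgx, WpLgy} → row (0,4) (0,4) (-2,4) (-2,4)
{WqLfx, WqLfy, WpLfx, WpLfy} → row (2,-1) (2,-1) (-2,4) (-2,4)
{SqMgx, SqMgy, SqMfx, SqMfy, SqLgx, SqLgy, SqLfx, SqLfy} → row (5,0) (5,0) (5,0) (5,0)
{SpMgx, SpMgy, SpMfx, SpMfy, SpLgx, SpLgy, SpLfx, SpLfy} → row (2,3) (2,3) (2,3) (2,3)
That's 6 distinct rows out of 32 strategies.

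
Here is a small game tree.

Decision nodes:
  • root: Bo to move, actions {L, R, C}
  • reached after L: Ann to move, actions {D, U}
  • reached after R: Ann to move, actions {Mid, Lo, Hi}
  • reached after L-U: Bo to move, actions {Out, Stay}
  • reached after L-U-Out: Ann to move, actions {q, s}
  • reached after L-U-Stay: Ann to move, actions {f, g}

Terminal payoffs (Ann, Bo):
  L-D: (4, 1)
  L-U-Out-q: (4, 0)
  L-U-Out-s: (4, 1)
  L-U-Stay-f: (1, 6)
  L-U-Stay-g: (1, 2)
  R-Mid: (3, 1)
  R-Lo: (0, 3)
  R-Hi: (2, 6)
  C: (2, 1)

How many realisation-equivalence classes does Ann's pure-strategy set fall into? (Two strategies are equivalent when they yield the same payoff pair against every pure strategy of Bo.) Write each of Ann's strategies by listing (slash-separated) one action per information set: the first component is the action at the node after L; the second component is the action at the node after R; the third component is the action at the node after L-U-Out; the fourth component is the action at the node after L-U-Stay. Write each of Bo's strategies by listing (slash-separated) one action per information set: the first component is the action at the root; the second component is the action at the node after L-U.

Ann has 24 pure strategies: D/Mid/q/f, D/Mid/q/g, D/Mid/s/f, D/Mid/s/g, D/Lo/q/f, D/Lo/q/g, D/Lo/s/f, D/Lo/s/g, D/Hi/q/f, D/Hi/q/g, D/Hi/s/f, D/Hi/s/g, U/Mid/q/f, U/Mid/q/g, U/Mid/s/f, U/Mid/s/g, U/Lo/q/f, U/Lo/q/g, U/Lo/s/f, U/Lo/s/g, U/Hi/q/f, U/Hi/q/g, U/Hi/s/f, U/Hi/s/g. Columns: L/Out, L/Stay, R/Out, R/Stay, C/Out, C/Stay.
{D/Mid/q/f, D/Mid/q/g, D/Mid/s/f, D/Mid/s/g} → row (4,1) (4,1) (3,1) (3,1) (2,1) (2,1)
{D/Lo/q/f, D/Lo/q/g, D/Lo/s/f, D/Lo/s/g} → row (4,1) (4,1) (0,3) (0,3) (2,1) (2,1)
{D/Hi/q/f, D/Hi/q/g, D/Hi/s/f, D/Hi/s/g} → row (4,1) (4,1) (2,6) (2,6) (2,1) (2,1)
{U/Mid/q/f} → row (4,0) (1,6) (3,1) (3,1) (2,1) (2,1)
{U/Mid/q/g} → row (4,0) (1,2) (3,1) (3,1) (2,1) (2,1)
{U/Mid/s/f} → row (4,1) (1,6) (3,1) (3,1) (2,1) (2,1)
{U/Mid/s/g} → row (4,1) (1,2) (3,1) (3,1) (2,1) (2,1)
{U/Lo/q/f} → row (4,0) (1,6) (0,3) (0,3) (2,1) (2,1)
{U/Lo/q/g} → row (4,0) (1,2) (0,3) (0,3) (2,1) (2,1)
{U/Lo/s/f} → row (4,1) (1,6) (0,3) (0,3) (2,1) (2,1)
{U/Lo/s/g} → row (4,1) (1,2) (0,3) (0,3) (2,1) (2,1)
{U/Hi/q/f} → row (4,0) (1,6) (2,6) (2,6) (2,1) (2,1)
{U/Hi/q/g} → row (4,0) (1,2) (2,6) (2,6) (2,1) (2,1)
{U/Hi/s/f} → row (4,1) (1,6) (2,6) (2,6) (2,1) (2,1)
{U/Hi/s/g} → row (4,1) (1,2) (2,6) (2,6) (2,1) (2,1)
That's 15 distinct rows out of 24 strategies.

15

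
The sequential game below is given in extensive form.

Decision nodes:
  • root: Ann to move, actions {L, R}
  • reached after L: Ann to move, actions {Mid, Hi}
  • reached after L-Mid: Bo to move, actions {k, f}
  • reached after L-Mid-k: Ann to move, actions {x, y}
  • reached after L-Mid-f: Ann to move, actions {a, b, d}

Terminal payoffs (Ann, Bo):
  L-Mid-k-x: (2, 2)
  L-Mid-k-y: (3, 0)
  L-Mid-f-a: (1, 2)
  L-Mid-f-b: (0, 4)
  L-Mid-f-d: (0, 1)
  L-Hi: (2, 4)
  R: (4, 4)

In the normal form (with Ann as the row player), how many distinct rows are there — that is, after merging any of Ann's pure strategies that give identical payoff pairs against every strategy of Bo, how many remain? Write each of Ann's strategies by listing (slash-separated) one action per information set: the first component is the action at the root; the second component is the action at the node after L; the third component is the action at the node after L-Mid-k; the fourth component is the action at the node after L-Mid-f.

8

Ann has 24 pure strategies: L/Mid/x/a, L/Mid/x/b, L/Mid/x/d, L/Mid/y/a, L/Mid/y/b, L/Mid/y/d, L/Hi/x/a, L/Hi/x/b, L/Hi/x/d, L/Hi/y/a, L/Hi/y/b, L/Hi/y/d, R/Mid/x/a, R/Mid/x/b, R/Mid/x/d, R/Mid/y/a, R/Mid/y/b, R/Mid/y/d, R/Hi/x/a, R/Hi/x/b, R/Hi/x/d, R/Hi/y/a, R/Hi/y/b, R/Hi/y/d. Columns: k, f.
{L/Mid/x/a} → row (2,2) (1,2)
{L/Mid/x/b} → row (2,2) (0,4)
{L/Mid/x/d} → row (2,2) (0,1)
{L/Mid/y/a} → row (3,0) (1,2)
{L/Mid/y/b} → row (3,0) (0,4)
{L/Mid/y/d} → row (3,0) (0,1)
{L/Hi/x/a, L/Hi/x/b, L/Hi/x/d, L/Hi/y/a, L/Hi/y/b, L/Hi/y/d} → row (2,4) (2,4)
{R/Mid/x/a, R/Mid/x/b, R/Mid/x/d, R/Mid/y/a, R/Mid/y/b, R/Mid/y/d, R/Hi/x/a, R/Hi/x/b, R/Hi/x/d, R/Hi/y/a, R/Hi/y/b, R/Hi/y/d} → row (4,4) (4,4)
That's 8 distinct rows out of 24 strategies.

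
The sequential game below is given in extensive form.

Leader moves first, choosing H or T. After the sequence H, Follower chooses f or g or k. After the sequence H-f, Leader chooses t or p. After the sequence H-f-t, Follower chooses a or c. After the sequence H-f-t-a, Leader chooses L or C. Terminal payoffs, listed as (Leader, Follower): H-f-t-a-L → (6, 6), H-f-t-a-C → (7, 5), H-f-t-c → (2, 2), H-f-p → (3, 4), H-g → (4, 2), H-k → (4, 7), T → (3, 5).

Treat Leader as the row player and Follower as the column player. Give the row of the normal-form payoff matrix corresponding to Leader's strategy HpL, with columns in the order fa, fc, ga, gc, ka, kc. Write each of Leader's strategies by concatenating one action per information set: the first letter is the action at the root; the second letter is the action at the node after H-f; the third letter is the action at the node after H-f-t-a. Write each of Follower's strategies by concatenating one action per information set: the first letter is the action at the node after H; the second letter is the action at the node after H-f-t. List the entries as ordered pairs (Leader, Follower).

(3,4) (3,4) (4,2) (4,2) (4,7) (4,7)

vs fa: Leader plays H → Follower plays f at [H] → Leader plays p at [H-f] → (3, 4)
vs fc: Leader plays H → Follower plays f at [H] → Leader plays p at [H-f] → (3, 4)
vs ga: Leader plays H → Follower plays g at [H] → (4, 2)
vs gc: Leader plays H → Follower plays g at [H] → (4, 2)
vs ka: Leader plays H → Follower plays k at [H] → (4, 7)
vs kc: Leader plays H → Follower plays k at [H] → (4, 7)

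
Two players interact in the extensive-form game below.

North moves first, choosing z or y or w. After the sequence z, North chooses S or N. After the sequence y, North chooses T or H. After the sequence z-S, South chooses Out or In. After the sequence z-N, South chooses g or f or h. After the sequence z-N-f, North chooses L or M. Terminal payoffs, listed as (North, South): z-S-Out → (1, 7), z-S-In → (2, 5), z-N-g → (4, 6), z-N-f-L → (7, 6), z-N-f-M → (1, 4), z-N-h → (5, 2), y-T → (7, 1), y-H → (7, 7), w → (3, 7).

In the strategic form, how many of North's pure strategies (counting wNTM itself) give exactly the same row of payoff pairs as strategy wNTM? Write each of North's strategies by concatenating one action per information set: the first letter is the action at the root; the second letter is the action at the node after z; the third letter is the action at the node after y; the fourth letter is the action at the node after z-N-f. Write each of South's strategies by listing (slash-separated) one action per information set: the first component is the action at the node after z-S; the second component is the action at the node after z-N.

8

Row for wNTM (columns Out/g, Out/f, Out/h, In/g, In/f, In/h): (3,7) (3,7) (3,7) (3,7) (3,7) (3,7).
Under wNTM, North's choice at the node after z and at the node after y and at the node after z-N-f can never be reached regardless of what South does, so varying those choices leaves every outcome unchanged.
Holding the reachable choices fixed and varying the unreachable ones freely already gives 2 × 2 × 2 = 8 equivalent strategies.
No other strategy reproduces this row, so those 8 are the full class: wSTL, wSTM, wSHL, wSHM, wNTL, wNTM, wNHL, wNHM.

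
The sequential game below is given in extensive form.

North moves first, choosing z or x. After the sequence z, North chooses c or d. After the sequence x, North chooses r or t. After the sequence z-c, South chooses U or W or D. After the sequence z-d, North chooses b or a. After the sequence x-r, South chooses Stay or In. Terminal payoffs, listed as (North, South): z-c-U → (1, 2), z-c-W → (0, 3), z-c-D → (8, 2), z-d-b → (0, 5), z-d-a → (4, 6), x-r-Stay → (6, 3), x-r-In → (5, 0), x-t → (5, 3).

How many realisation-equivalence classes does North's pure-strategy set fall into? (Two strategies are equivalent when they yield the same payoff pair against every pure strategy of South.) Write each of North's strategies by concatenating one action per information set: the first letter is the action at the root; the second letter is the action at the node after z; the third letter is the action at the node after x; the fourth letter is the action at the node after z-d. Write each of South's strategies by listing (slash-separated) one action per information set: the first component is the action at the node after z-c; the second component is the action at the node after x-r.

5

North has 16 pure strategies: zcrb, zcra, zctb, zcta, zdrb, zdra, zdtb, zdta, xcrb, xcra, xctb, xcta, xdrb, xdra, xdtb, xdta. Columns: U/Stay, U/In, W/Stay, W/In, D/Stay, D/In.
{zcrb, zcra, zctb, zcta} → row (1,2) (1,2) (0,3) (0,3) (8,2) (8,2)
{zdrb, zdtb} → row (0,5) (0,5) (0,5) (0,5) (0,5) (0,5)
{zdra, zdta} → row (4,6) (4,6) (4,6) (4,6) (4,6) (4,6)
{xcrb, xcra, xdrb, xdra} → row (6,3) (5,0) (6,3) (5,0) (6,3) (5,0)
{xctb, xcta, xdtb, xdta} → row (5,3) (5,3) (5,3) (5,3) (5,3) (5,3)
That's 5 distinct rows out of 16 strategies.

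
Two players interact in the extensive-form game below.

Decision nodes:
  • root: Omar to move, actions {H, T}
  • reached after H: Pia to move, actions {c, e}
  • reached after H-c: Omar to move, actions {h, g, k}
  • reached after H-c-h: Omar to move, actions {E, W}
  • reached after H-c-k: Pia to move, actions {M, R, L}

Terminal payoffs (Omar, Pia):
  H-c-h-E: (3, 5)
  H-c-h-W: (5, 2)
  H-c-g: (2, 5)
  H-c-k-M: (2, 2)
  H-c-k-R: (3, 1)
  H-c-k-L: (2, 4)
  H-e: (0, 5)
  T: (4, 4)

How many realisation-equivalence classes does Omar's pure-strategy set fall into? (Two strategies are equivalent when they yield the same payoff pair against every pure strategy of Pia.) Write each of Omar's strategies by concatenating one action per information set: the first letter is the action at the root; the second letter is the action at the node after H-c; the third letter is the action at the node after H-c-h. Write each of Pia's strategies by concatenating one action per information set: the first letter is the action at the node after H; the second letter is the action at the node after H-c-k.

5

Omar has 12 pure strategies: HhE, HhW, HgE, HgW, HkE, HkW, ThE, ThW, TgE, TgW, TkE, TkW. Columns: cM, cR, cL, eM, eR, eL.
{HhE} → row (3,5) (3,5) (3,5) (0,5) (0,5) (0,5)
{HhW} → row (5,2) (5,2) (5,2) (0,5) (0,5) (0,5)
{HgE, HgW} → row (2,5) (2,5) (2,5) (0,5) (0,5) (0,5)
{HkE, HkW} → row (2,2) (3,1) (2,4) (0,5) (0,5) (0,5)
{ThE, ThW, TgE, TgW, TkE, TkW} → row (4,4) (4,4) (4,4) (4,4) (4,4) (4,4)
That's 5 distinct rows out of 12 strategies.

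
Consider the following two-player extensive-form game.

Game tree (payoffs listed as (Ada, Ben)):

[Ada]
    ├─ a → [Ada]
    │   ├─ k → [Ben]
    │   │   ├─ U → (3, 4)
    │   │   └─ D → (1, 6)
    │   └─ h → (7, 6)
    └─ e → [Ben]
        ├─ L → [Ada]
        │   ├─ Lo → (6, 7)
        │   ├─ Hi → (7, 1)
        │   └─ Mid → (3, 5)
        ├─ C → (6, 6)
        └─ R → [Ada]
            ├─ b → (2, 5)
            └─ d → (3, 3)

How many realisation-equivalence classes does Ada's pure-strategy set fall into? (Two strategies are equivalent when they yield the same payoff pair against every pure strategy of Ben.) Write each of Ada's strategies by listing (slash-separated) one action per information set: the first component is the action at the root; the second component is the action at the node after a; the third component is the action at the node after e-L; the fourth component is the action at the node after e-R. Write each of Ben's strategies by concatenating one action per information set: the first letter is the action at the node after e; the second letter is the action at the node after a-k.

Ada has 24 pure strategies: a/k/Lo/b, a/k/Lo/d, a/k/Hi/b, a/k/Hi/d, a/k/Mid/b, a/k/Mid/d, a/h/Lo/b, a/h/Lo/d, a/h/Hi/b, a/h/Hi/d, a/h/Mid/b, a/h/Mid/d, e/k/Lo/b, e/k/Lo/d, e/k/Hi/b, e/k/Hi/d, e/k/Mid/b, e/k/Mid/d, e/h/Lo/b, e/h/Lo/d, e/h/Hi/b, e/h/Hi/d, e/h/Mid/b, e/h/Mid/d. Columns: LU, LD, CU, CD, RU, RD.
{a/k/Lo/b, a/k/Lo/d, a/k/Hi/b, a/k/Hi/d, a/k/Mid/b, a/k/Mid/d} → row (3,4) (1,6) (3,4) (1,6) (3,4) (1,6)
{a/h/Lo/b, a/h/Lo/d, a/h/Hi/b, a/h/Hi/d, a/h/Mid/b, a/h/Mid/d} → row (7,6) (7,6) (7,6) (7,6) (7,6) (7,6)
{e/k/Lo/b, e/h/Lo/b} → row (6,7) (6,7) (6,6) (6,6) (2,5) (2,5)
{e/k/Lo/d, e/h/Lo/d} → row (6,7) (6,7) (6,6) (6,6) (3,3) (3,3)
{e/k/Hi/b, e/h/Hi/b} → row (7,1) (7,1) (6,6) (6,6) (2,5) (2,5)
{e/k/Hi/d, e/h/Hi/d} → row (7,1) (7,1) (6,6) (6,6) (3,3) (3,3)
{e/k/Mid/b, e/h/Mid/b} → row (3,5) (3,5) (6,6) (6,6) (2,5) (2,5)
{e/k/Mid/d, e/h/Mid/d} → row (3,5) (3,5) (6,6) (6,6) (3,3) (3,3)
That's 8 distinct rows out of 24 strategies.

8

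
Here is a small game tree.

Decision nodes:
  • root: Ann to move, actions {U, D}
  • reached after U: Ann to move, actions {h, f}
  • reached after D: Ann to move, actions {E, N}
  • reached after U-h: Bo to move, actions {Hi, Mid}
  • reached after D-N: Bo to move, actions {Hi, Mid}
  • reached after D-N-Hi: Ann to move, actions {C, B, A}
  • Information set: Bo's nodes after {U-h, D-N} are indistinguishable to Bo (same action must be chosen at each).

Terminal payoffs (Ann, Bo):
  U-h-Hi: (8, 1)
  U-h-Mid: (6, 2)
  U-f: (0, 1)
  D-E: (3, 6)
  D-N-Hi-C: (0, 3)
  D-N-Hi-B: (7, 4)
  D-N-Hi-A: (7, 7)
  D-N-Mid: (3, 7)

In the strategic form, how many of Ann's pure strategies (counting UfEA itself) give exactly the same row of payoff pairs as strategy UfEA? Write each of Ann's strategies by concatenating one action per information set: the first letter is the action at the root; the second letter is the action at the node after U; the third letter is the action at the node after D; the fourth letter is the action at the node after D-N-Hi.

6

Row for UfEA (columns Hi, Mid): (0,1) (0,1).
Under UfEA, Ann's choice at the node after D and at the node after D-N-Hi can never be reached regardless of what Bo does, so varying those choices leaves every outcome unchanged.
Holding the reachable choices fixed and varying the unreachable ones freely already gives 2 × 3 = 6 equivalent strategies.
No other strategy reproduces this row, so those 6 are the full class: UfEC, UfEB, UfEA, UfNC, UfNB, UfNA.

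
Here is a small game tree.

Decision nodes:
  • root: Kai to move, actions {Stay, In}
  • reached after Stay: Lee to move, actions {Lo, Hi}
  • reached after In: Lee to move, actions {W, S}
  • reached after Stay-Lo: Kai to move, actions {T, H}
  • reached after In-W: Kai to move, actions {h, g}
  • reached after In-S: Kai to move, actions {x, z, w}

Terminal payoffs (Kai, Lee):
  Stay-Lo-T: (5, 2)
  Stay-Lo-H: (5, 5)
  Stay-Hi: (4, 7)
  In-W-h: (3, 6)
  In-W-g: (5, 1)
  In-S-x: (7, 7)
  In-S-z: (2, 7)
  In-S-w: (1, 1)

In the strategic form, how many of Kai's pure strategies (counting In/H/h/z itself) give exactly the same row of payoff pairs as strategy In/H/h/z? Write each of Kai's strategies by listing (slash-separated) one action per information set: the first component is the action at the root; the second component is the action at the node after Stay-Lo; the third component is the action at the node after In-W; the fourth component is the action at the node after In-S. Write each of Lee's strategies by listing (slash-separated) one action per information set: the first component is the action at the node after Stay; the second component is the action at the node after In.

Row for In/H/h/z (columns Lo/W, Lo/S, Hi/W, Hi/S): (3,6) (2,7) (3,6) (2,7).
Under In/H/h/z, Kai's choice at the node after Stay-Lo can never be reached regardless of what Lee does, so varying those choices leaves every outcome unchanged.
Holding the reachable choices fixed and varying the unreachable one freely already gives 2 equivalent strategies.
No other strategy reproduces this row, so those 2 are the full class: In/T/h/z, In/H/h/z.

2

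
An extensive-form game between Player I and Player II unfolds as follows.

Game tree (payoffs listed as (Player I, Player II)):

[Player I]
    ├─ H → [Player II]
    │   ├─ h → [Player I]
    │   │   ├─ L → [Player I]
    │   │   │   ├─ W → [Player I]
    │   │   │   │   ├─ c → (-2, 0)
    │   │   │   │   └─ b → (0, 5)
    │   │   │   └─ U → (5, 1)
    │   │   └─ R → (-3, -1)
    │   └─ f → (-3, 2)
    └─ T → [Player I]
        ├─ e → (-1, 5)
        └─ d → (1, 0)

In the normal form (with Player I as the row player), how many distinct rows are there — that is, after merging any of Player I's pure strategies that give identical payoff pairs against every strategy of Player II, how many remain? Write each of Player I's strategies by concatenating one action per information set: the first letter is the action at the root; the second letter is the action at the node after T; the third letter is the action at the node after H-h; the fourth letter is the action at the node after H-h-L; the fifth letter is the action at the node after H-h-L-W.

6

Player I has 32 pure strategies: HeLWc, HeLWb, HeLUc, HeLUb, HeRWc, HeRWb, HeRUc, HeRUb, HdLWc, HdLWb, HdLUc, HdLUb, HdRWc, HdRWb, HdRUc, HdRUb, TeLWc, TeLWb, TeLUc, TeLUb, TeRWc, TeRWb, TeRUc, TeRUb, TdLWc, TdLWb, TdLUc, TdLUb, TdRWc, TdRWb, TdRUc, TdRUb. Columns: h, f.
{HeLWc, HdLWc} → row (-2,0) (-3,2)
{HeLWb, HdLWb} → row (0,5) (-3,2)
{HeLUc, HeLUb, HdLUc, HdLUb} → row (5,1) (-3,2)
{HeRWc, HeRWb, HeRUc, HeRUb, HdRWc, HdRWb, HdRUc, HdRUb} → row (-3,-1) (-3,2)
{TeLWc, TeLWb, TeLUc, TeLUb, TeRWc, TeRWb, TeRUc, TeRUb} → row (-1,5) (-1,5)
{TdLWc, TdLWb, TdLUc, TdLUb, TdRWc, TdRWb, TdRUc, TdRUb} → row (1,0) (1,0)
That's 6 distinct rows out of 32 strategies.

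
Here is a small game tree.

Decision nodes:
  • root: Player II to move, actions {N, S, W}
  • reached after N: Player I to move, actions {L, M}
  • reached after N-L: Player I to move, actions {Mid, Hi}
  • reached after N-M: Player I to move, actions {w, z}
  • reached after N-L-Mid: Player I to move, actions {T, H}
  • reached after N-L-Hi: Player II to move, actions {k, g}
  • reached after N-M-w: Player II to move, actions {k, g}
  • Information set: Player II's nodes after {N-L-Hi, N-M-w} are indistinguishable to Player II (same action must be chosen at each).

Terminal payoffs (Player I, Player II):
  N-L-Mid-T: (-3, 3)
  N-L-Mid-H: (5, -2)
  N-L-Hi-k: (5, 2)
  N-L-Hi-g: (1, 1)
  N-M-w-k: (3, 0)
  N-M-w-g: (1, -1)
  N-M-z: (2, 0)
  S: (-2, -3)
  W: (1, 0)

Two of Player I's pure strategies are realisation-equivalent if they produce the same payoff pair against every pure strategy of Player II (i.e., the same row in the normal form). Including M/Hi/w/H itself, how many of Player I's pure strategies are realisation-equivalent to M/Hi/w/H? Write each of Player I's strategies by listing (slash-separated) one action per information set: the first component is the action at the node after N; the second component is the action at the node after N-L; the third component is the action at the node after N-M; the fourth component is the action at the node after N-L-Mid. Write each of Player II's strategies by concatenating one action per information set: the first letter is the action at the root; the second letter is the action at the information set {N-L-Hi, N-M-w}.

4

Row for M/Hi/w/H (columns Nk, Ng, Sk, Sg, Wk, Wg): (3,0) (1,-1) (-2,-3) (-2,-3) (1,0) (1,0).
Under M/Hi/w/H, Player I's choice at the node after N-L and at the node after N-L-Mid can never be reached regardless of what Player II does, so varying those choices leaves every outcome unchanged.
Holding the reachable choices fixed and varying the unreachable ones freely already gives 2 × 2 = 4 equivalent strategies.
No other strategy reproduces this row, so those 4 are the full class: M/Mid/w/T, M/Mid/w/H, M/Hi/w/T, M/Hi/w/H.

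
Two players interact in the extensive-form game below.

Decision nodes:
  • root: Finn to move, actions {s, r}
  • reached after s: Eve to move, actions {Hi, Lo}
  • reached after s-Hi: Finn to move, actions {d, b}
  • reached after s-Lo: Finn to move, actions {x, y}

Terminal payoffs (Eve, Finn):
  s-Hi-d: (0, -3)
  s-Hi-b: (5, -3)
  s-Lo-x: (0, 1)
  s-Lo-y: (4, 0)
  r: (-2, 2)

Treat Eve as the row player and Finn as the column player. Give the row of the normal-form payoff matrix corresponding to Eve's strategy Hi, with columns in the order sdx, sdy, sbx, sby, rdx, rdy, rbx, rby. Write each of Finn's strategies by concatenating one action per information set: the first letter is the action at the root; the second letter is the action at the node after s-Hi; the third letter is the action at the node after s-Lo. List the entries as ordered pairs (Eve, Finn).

vs sdx: Finn plays s → Eve plays Hi at [s] → Finn plays d at [s-Hi] → (0, -3)
vs sdy: Finn plays s → Eve plays Hi at [s] → Finn plays d at [s-Hi] → (0, -3)
vs sbx: Finn plays s → Eve plays Hi at [s] → Finn plays b at [s-Hi] → (5, -3)
vs sby: Finn plays s → Eve plays Hi at [s] → Finn plays b at [s-Hi] → (5, -3)
vs rdx: Finn plays r → (-2, 2)
vs rdy: Finn plays r → (-2, 2)
vs rbx: Finn plays r → (-2, 2)
vs rby: Finn plays r → (-2, 2)

(0,-3) (0,-3) (5,-3) (5,-3) (-2,2) (-2,2) (-2,2) (-2,2)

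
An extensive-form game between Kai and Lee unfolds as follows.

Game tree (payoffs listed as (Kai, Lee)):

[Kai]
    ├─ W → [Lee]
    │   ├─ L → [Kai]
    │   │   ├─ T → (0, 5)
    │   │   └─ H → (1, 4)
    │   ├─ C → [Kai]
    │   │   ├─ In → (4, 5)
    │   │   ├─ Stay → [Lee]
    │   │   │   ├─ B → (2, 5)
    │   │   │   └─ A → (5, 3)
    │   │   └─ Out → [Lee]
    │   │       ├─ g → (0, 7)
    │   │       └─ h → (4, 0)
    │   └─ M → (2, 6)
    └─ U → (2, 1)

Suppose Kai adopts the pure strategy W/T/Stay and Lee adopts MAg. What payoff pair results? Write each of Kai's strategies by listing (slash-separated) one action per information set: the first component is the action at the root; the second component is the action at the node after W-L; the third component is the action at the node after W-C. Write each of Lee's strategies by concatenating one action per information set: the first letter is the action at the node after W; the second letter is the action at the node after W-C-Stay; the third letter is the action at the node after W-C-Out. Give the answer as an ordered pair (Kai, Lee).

(2, 6)

Trace the play path from the root:
  Kai plays W
  Lee plays M at [W]
→ terminal payoff (2, 6).
(Kai's choice at the node after W-L is never reached on this path, so it doesn't affect the outcome.)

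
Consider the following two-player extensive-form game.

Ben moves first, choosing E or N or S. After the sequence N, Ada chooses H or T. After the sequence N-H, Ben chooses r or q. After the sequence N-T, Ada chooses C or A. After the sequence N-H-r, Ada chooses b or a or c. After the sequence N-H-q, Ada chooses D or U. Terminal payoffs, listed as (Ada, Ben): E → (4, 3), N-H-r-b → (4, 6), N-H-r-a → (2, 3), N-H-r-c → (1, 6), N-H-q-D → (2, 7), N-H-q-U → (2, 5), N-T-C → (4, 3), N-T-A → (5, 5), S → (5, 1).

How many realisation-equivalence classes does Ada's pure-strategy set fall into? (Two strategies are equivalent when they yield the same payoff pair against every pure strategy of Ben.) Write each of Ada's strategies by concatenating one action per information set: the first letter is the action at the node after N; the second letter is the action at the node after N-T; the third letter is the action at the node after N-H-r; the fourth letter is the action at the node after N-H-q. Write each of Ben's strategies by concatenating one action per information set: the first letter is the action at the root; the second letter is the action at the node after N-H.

Ada has 24 pure strategies: HCbD, HCbU, HCaD, HCaU, HCcD, HCcU, HAbD, HAbU, HAaD, HAaU, HAcD, HAcU, TCbD, TCbU, TCaD, TCaU, TCcD, TCcU, TAbD, TAbU, TAaD, TAaU, TAcD, TAcU. Columns: Er, Eq, Nr, Nq, Sr, Sq.
{HCbD, HAbD} → row (4,3) (4,3) (4,6) (2,7) (5,1) (5,1)
{HCbU, HAbU} → row (4,3) (4,3) (4,6) (2,5) (5,1) (5,1)
{HCaD, HAaD} → row (4,3) (4,3) (2,3) (2,7) (5,1) (5,1)
{HCaU, HAaU} → row (4,3) (4,3) (2,3) (2,5) (5,1) (5,1)
{HCcD, HAcD} → row (4,3) (4,3) (1,6) (2,7) (5,1) (5,1)
{HCcU, HAcU} → row (4,3) (4,3) (1,6) (2,5) (5,1) (5,1)
{TCbD, TCbU, TCaD, TCaU, TCcD, TCcU} → row (4,3) (4,3) (4,3) (4,3) (5,1) (5,1)
{TAbD, TAbU, TAaD, TAaU, TAcD, TAcU} → row (4,3) (4,3) (5,5) (5,5) (5,1) (5,1)
That's 8 distinct rows out of 24 strategies.

8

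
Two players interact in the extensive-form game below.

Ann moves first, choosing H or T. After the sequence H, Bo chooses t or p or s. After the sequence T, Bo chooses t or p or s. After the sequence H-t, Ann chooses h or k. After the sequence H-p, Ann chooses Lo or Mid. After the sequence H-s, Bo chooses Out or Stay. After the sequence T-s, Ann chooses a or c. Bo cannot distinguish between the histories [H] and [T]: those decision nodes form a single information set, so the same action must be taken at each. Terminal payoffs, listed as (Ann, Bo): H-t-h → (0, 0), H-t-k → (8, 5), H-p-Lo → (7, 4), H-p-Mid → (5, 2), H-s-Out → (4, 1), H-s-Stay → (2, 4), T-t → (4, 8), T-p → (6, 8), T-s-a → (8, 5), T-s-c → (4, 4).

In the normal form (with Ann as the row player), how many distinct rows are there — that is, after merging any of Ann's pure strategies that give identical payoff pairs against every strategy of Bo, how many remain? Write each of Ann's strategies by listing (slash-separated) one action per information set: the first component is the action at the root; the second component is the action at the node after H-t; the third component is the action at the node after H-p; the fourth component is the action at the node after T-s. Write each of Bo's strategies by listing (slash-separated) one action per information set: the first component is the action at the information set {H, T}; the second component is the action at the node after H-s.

Ann has 16 pure strategies: H/h/Lo/a, H/h/Lo/c, H/h/Mid/a, H/h/Mid/c, H/k/Lo/a, H/k/Lo/c, H/k/Mid/a, H/k/Mid/c, T/h/Lo/a, T/h/Lo/c, T/h/Mid/a, T/h/Mid/c, T/k/Lo/a, T/k/Lo/c, T/k/Mid/a, T/k/Mid/c. Columns: t/Out, t/Stay, p/Out, p/Stay, s/Out, s/Stay.
{H/h/Lo/a, H/h/Lo/c} → row (0,0) (0,0) (7,4) (7,4) (4,1) (2,4)
{H/h/Mid/a, H/h/Mid/c} → row (0,0) (0,0) (5,2) (5,2) (4,1) (2,4)
{H/k/Lo/a, H/k/Lo/c} → row (8,5) (8,5) (7,4) (7,4) (4,1) (2,4)
{H/k/Mid/a, H/k/Mid/c} → row (8,5) (8,5) (5,2) (5,2) (4,1) (2,4)
{T/h/Lo/a, T/h/Mid/a, T/k/Lo/a, T/k/Mid/a} → row (4,8) (4,8) (6,8) (6,8) (8,5) (8,5)
{T/h/Lo/c, T/h/Mid/c, T/k/Lo/c, T/k/Mid/c} → row (4,8) (4,8) (6,8) (6,8) (4,4) (4,4)
That's 6 distinct rows out of 16 strategies.

6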